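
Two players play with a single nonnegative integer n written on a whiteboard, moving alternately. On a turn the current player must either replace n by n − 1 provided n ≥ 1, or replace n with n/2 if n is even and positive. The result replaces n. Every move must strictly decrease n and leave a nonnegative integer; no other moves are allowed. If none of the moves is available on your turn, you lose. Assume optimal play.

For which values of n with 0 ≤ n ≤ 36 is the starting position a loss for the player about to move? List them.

Positions with no move are L. A position that does have a move is losing for the player to move precisely when every available move leads to a winning position for the opponent. Fill in the labels:
n=0: no move → L
n=1: reaches L-position 0 → W
n=2: only reaches 1(W), which is W → L
n=3: reaches L-position 2 → W
n=4: reaches L-position 2 → W
n=5: only reaches 4(W), which is W → L
n=6: reaches L-position 5 → W
n=7: only reaches 6(W), which is W → L
n=8: reaches L-position 7 → W
n=9: only reaches 8(W), which is W → L
n=10: reaches L-position 5 → W
n=11: only reaches 10(W), which is W → L
n=12: reaches L-position 11 → W
n=13: only reaches 12(W), which is W → L
n=14: reaches L-position 7 → W
n=15: only reaches 14(W), which is W → L
n=16: reaches L-position 15 → W
n=17: only reaches 16(W), which is W → L
n=18: reaches L-position 9 → W
n=19: only reaches 18(W), which is W → L
n=20: reaches L-position 19 → W
n=21: only reaches 20(W), which is W → L
n=22: reaches L-position 11 → W
n=23: only reaches 22(W), which is W → L
n=24: reaches L-position 23 → W
n=25: only reaches 24(W), which is W → L
n=26: reaches L-position 13 → W
n=27: only reaches 26(W), which is W → L
n=28: reaches L-position 27 → W
n=29: only reaches 28(W), which is W → L
n=30: reaches L-position 15 → W
n=31: only reaches 30(W), which is W → L
n=32: reaches L-position 31 → W
n=33: only reaches 32(W), which is W → L
n=34: reaches L-position 17 → W
n=35: only reaches 34(W), which is W → L
n=36: reaches L-position 35 → W
Reading off the rows marked L gives the requested list; there are 18 such values of n.

0, 2, 5, 7, 9, 11, 13, 15, 17, 19, 21, 23, 25, 27, 29, 31, 33, 35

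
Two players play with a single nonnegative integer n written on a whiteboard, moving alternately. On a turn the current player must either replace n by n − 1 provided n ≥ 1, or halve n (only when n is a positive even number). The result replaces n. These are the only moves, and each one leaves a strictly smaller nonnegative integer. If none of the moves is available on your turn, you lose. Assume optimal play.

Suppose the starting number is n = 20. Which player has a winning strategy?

The first player wins.

Build the W/L table. Terminal = L. A non-terminal position is W if it has a move to some L; otherwise it is L.
n=0: no move → L
n=1: reaches L-position 0 → W
n=2: only reaches 1(W), which is W → L
n=3: reaches L-position 2 → W
n=4: reaches L-position 2 → W
n=5: only reaches 4(W), which is W → L
n=6: reaches L-position 5 → W
n=7: only reaches 6(W), which is W → L
n=8: reaches L-position 7 → W
n=9: only reaches 8(W), which is W → L
n=10: reaches L-position 5 → W
n=11: only reaches 10(W), which is W → L
n=12: reaches L-position 11 → W
n=13: only reaches 12(W), which is W → L
n=14: reaches L-position 7 → W
n=15: only reaches 14(W), which is W → L
n=16: reaches L-position 15 → W
n=17: only reaches 16(W), which is W → L
n=18: reaches L-position 9 → W
n=19: only reaches 18(W), which is W → L
n=20: reaches L-position 19 → W
From 20 the player to move can move to 19, reaching an L position.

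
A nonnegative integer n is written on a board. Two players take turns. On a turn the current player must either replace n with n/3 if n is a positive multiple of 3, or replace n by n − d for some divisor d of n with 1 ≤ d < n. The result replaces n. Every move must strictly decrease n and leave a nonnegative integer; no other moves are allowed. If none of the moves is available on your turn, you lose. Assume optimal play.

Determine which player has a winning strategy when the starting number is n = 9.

The second player wins.

Compute win/loss labels from the base case upward. A position with no move is L. Any other position is W if it can reach an L in one move, else L.
n=0: no move → L
n=1: no move → L
n=2: →1(L), so W
n=3: →1(L), so W
n=4: →2(W), 3(W) — all W, so L
n=5: →4(L), so W
n=6: →4(L), so W
n=7: →6(W) only, which is W, so L
n=8: →4(L), so W
n=9: →3(W), 6(W), 8(W) — all W, so L
Every move from 9 reaches a W position, so the mover loses.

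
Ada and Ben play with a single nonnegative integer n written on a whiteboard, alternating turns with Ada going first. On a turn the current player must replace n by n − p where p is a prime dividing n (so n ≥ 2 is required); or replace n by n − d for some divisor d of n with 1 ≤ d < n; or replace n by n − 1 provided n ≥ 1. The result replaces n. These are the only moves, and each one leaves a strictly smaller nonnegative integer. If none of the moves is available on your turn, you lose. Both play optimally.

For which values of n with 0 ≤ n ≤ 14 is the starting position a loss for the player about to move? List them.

Compute win/loss labels from the base case upward. A position with no move is L. Any other position is W if it can reach an L in one move, else L.
n=0: no move → L
n=1: can move to 0, which is L ⇒ W
n=2: can move to 0, which is L ⇒ W
n=3: can move to 0, which is L ⇒ W
n=4: moves to 2(W), 3(W); every one is W ⇒ L
n=5: can move to 0, which is L ⇒ W
n=6: can move to 4, which is L ⇒ W
n=7: can move to 0, which is L ⇒ W
n=8: can move to 4, which is L ⇒ W
n=9: moves to 6(W), 8(W); every one is W ⇒ L
n=10: can move to 9, which is L ⇒ W
n=11: can move to 0, which is L ⇒ W
n=12: can move to 9, which is L ⇒ W
n=13: can move to 0, which is L ⇒ W
n=14: moves to 7(W), 12(W), 13(W); every one is W ⇒ L
Reading off the rows marked L gives the requested list; there are 4 such values of n.

0, 4, 9, 14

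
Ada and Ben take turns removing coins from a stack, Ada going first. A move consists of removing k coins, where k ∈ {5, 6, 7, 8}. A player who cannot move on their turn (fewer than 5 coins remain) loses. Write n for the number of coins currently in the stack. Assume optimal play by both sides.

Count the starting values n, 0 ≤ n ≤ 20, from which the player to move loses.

10

Use the standard recursion: the mover loses at a terminal position; elsewhere, the mover wins exactly when some move hands the opponent an L position.
n=0: no move → L
n=1: no move → L
n=2: no move → L
n=3: no move → L
n=4: no move → L
n=5: can move to 0, which is L ⇒ W
n=6: can move to 1, which is L ⇒ W
n=7: can move to 2, which is L ⇒ W
n=8: can move to 3, which is L ⇒ W
n=9: can move to 4, which is L ⇒ W
n=10: can move to 4, which is L ⇒ W
n=11: can move to 4, which is L ⇒ W
n=12: can move to 4, which is L ⇒ W
n=13: moves to 8(W), 7(W), 6(W), 5(W); every one is W ⇒ L
n=14: moves to 9(W), 8(W), 7(W), 6(W); every one is W ⇒ L
n=15: moves to 10(W), 9(W), 8(W), 7(W); every one is W ⇒ L
n=16: moves to 11(W), 10(W), 9(W), 8(W); every one is W ⇒ L
n=17: moves to 12(W), 11(W), 10(W), 9(W); every one is W ⇒ L
n=18: can move to 13, which is L ⇒ W
n=19: can move to 14, which is L ⇒ W
n=20: can move to 15, which is L ⇒ W
L entries with 0 ≤ n ≤ 20: n = 0, 1, 2, 3, 4, 13, 14, 15, 16, 17; that makes 10.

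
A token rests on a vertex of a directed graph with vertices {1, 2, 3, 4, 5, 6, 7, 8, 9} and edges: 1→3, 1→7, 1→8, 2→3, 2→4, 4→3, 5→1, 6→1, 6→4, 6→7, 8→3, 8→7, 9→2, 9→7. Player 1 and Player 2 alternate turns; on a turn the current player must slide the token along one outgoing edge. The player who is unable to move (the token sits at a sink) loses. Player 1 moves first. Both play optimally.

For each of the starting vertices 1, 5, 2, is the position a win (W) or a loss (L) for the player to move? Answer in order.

Classify positions by backward induction: terminal positions (no move available) are L. From any other position, the mover wins iff some move reaches an L.
Every edge goes from a vertex to one that appears earlier in the order 3, 7, 8, 1, 4, 5, 2, 6, 9, so processing vertices in that order labels each vertex after all of its successors.
3: no outgoing edge → L
7: no outgoing edge → L
8: reaches L-position 7 → W
1: reaches L-position 7 → W
4: reaches L-position 3 → W
5: only reaches 1(W), which is W → L
2: reaches L-position 3 → W
6: reaches L-position 7 → W
9: reaches L-position 7 → W

1: W, 5: L, 2: W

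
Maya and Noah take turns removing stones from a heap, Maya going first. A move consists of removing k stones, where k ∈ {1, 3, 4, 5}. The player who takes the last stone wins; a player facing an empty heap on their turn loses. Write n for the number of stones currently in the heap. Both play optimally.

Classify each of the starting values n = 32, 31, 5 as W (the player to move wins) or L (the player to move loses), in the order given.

Compute win/loss labels from the base case upward. A position with no move is L. Any other position is W if it can reach an L in one move, else L.
n=0: no move → L
n=1: reaches L-position 0 → W
n=2: only reaches 1(W), which is W → L
n=3: reaches L-position 2 → W
n=4: reaches L-position 0 → W
n=5: reaches L-position 2 → W
n=6: reaches L-position 2 → W
n=7: reaches L-position 2 → W
n=8: only reaches 7(W), 5(W), 4(W), 3(W), all W → L
n=9: reaches L-position 8 → W
n=10: only reaches 9(W), 7(W), 6(W), 5(W), all W → L
n=11: reaches L-position 10 → W
n=12: reaches L-position 8 → W
n=13: reaches L-position 10 → W
n=14: reaches L-position 10 → W
n=15: reaches L-position 10 → W
n=16: only reaches 15(W), 13(W), 12(W), 11(W), all W → L
n=17: reaches L-position 16 → W
n=18: only reaches 17(W), 15(W), 14(W), 13(W), all W → L
n=19: reaches L-position 18 → W
n=20: reaches L-position 16 → W
n=21: reaches L-position 18 → W
n=22: reaches L-position 18 → W
n=23: reaches L-position 18 → W
n=24: only reaches 23(W), 21(W), 20(W), 19(W), all W → L
n=25: reaches L-position 24 → W
n=26: only reaches 25(W), 23(W), 22(W), 21(W), all W → L
n=27: reaches L-position 26 → W
n=28: reaches L-position 24 → W
n=29: reaches L-position 26 → W
n=30: reaches L-position 26 → W
n=31: reaches L-position 26 → W
n=32: only reaches 31(W), 29(W), 28(W), 27(W), all W → L

32: L, 31: W, 5: W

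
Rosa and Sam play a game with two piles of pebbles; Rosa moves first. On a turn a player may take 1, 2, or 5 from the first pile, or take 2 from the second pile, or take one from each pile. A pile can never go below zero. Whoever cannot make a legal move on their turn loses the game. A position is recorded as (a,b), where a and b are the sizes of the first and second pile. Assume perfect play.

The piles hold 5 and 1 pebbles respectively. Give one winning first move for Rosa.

Positions with no move are L. A position that does have a move is losing for the player to move precisely when every available move leads to a winning position for the opponent. Fill in the labels:
No move ever increases a pile, so every position that can arise here has a ≤ 5 and b ≤ 1; it is enough to label the cells with 0 ≤ a ≤ 5 and 0 ≤ b ≤ 1.
Every move lowers a or b (never raises either), so fill the grid row by row in increasing a, and left to right within a row: each cell's successors are then already labelled.
      b=0  b=1
a=0:    L    L
a=1:    W    W
a=2:    W    W
a=3:    L    L
a=4:    W    W
a=5:    W    W
Cells with no legal move (terminal, hence L): (0,0), (0,1).
The remaining L cells, each justified by listing all of its moves:
(3,0): only reaches (2,0)(W), (1,0)(W), all W → L
(3,1): only reaches (2,1)(W), (1,1)(W), (2,0)(W), all W → L
Every other cell has at least one move into one of the L cells above, so it is W.
From (5,1), the L positions reachable in one move are: (3,1), (0,1). Any move reaching one of these is winning.

Move to (3,1).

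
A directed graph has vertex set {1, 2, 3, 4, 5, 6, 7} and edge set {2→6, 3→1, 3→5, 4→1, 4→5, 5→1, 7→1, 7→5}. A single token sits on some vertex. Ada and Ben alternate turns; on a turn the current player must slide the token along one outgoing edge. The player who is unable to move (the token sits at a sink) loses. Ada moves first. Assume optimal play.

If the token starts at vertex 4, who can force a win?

Ada wins.

Work bottom-up. With no move the player to move loses. Otherwise the position is W if at least one move leads to an L position for the opponent, and L if every move leads to a W.
Every edge goes from a vertex to one that appears earlier in the order 1, 6, 5, 2, 4, 7, 3, so processing vertices in that order labels each vertex after all of its successors.
1: no outgoing edge → L
6: no outgoing edge → L
5: →1(L), so W
2: →6(L), so W
4: →1(L), so W
7: →1(L), so W
3: →1(L), so W
The starting position 4 is W: Ada should move to 1, handing over an L position.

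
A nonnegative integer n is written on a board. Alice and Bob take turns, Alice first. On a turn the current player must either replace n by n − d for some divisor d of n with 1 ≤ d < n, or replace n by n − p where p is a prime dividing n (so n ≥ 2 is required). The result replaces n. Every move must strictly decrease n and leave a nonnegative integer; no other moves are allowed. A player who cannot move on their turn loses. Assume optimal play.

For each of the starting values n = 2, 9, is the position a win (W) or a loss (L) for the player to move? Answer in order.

Use the standard recursion: the mover loses at a terminal position; elsewhere, the mover wins exactly when some move hands the opponent an L position.
n=0: no move → L
n=1: no move → L
n=2: W (go to 0, an L position)
n=3: W (go to 0, an L position)
n=4: L (options 2(W), 3(W) are all W)
n=5: W (go to 0, an L position)
n=6: W (go to 4, an L position)
n=7: W (go to 0, an L position)
n=8: W (go to 4, an L position)
n=9: L (options 6(W), 8(W) are all W)

2: W, 9: L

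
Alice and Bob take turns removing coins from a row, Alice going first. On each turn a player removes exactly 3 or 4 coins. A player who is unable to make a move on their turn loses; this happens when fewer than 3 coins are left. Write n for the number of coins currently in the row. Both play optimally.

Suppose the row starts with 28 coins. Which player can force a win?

Bob wins.

Compute win/loss labels from the base case upward. A position with no move is L. Any other position is W if it can reach an L in one move, else L.
n=0: no move → L
n=1: no move → L
n=2: no move → L
n=3: W (go to 0, an L position)
n=4: W (go to 1, an L position)
n=5: W (go to 2, an L position)
n=6: W (go to 2, an L position)
n=7: L (options 4(W), 3(W) are all W)
n=8: L (options 5(W), 4(W) are all W)
n=9: L (options 6(W), 5(W) are all W)
n=10: W (go to 7, an L position)
n=11: W (go to 8, an L position)
n=12: W (go to 9, an L position)
n=13: W (go to 9, an L position)
n=14: L (options 11(W), 10(W) are all W)
n=15: L (options 12(W), 11(W) are all W)
n=16: L (options 13(W), 12(W) are all W)
n=17: W (go to 14, an L position)
n=18: W (go to 15, an L position)
n=19: W (go to 16, an L position)
n=20: W (go to 16, an L position)
n=21: L (options 18(W), 17(W) are all W)
n=22: L (options 19(W), 18(W) are all W)
n=23: L (options 20(W), 19(W) are all W)
n=24: W (go to 21, an L position)
n=25: W (go to 22, an L position)
n=26: W (go to 23, an L position)
n=27: W (go to 23, an L position)
n=28: L (options 25(W), 24(W) are all W)
The starting position 28 is L: whatever Alice does, the opponent receives a W position.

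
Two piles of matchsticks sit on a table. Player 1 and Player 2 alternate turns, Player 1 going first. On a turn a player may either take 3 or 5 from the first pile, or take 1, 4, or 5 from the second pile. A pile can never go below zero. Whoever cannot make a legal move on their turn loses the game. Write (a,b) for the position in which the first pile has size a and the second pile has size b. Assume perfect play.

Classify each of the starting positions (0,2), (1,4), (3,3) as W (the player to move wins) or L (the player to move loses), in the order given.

Work bottom-up. With no move the player to move loses. Otherwise the position is W if at least one move leads to an L position for the opponent, and L if every move leads to a W.
No move ever increases a pile, so every position that can arise here has a ≤ 3 and b ≤ 4; it is enough to label the cells with 0 ≤ a ≤ 3 and 0 ≤ b ≤ 4.
Every move lowers a or b (never raises either), so fill the grid row by row in increasing a, and left to right within a row: each cell's successors are then already labelled.
      b=0  b=1  b=2  b=3  b=4
a=0:    L    W    L    W    W
a=1:    L    W    L    W    W
a=2:    L    W    L    W    W
a=3:    W    L    W    L    W
Cells with no legal move (terminal, hence L): (0,0), (1,0), (2,0).
The remaining L cells, each justified by listing all of its moves:
(0,2): →(0,1)(W) only, which is W, so L
(1,2): →(1,1)(W) only, which is W, so L
(2,2): →(2,1)(W) only, which is W, so L
(3,1): →(0,1)(W), (3,0)(W) — all W, so L
(3,3): →(0,3)(W), (3,2)(W) — all W, so L
Every other cell has at least one move into one of the L cells above, so it is W.
(0,2): one of the L cells justified above, so L
(1,4): the move to (1,0) reaches an L cell, so W
(3,3): one of the L cells justified above, so L

(0,2): L, (1,4): W, (3,3): L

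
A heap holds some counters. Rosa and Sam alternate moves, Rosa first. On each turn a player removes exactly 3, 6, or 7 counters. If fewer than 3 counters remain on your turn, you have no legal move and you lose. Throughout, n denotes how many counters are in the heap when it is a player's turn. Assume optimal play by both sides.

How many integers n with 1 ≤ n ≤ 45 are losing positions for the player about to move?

14

Use the standard recursion: the mover loses at a terminal position; elsewhere, the mover wins exactly when some move hands the opponent an L position.
n=0: no move → L
n=1: no move → L
n=2: no move → L
n=3: reaches L-position 0 → W
n=4: reaches L-position 1 → W
n=5: reaches L-position 2 → W
n=6: reaches L-position 0 → W
n=7: reaches L-position 1 → W
n=8: reaches L-position 2 → W
n=9: reaches L-position 2 → W
n=10: only reaches 7(W), 4(W), 3(W), all W → L
n=11: only reaches 8(W), 5(W), 4(W), all W → L
n=12: only reaches 9(W), 6(W), 5(W), all W → L
n=13: reaches L-position 10 → W
n=14: reaches L-position 11 → W
n=15: reaches L-position 12 → W
n=16: reaches L-position 10 → W
n=17: reaches L-position 11 → W
n=18: reaches L-position 12 → W
n=19: reaches L-position 12 → W
n=20: only reaches 17(W), 14(W), 13(W), all W → L
n=21: only reaches 18(W), 15(W), 14(W), all W → L
n=22: only reaches 19(W), 16(W), 15(W), all W → L
n=23: reaches L-position 20 → W
n=24: reaches L-position 21 → W
n=25: reaches L-position 22 → W
n=26: reaches L-position 20 → W
n=27: reaches L-position 21 → W
n=28: reaches L-position 22 → W
n=29: reaches L-position 22 → W
n=30: only reaches 27(W), 24(W), 23(W), all W → L
n=31: only reaches 28(W), 25(W), 24(W), all W → L
n=32: only reaches 29(W), 26(W), 25(W), all W → L
n=33: reaches L-position 30 → W
n=34: reaches L-position 31 → W
n=35: reaches L-position 32 → W
n=36: reaches L-position 30 → W
n=37: reaches L-position 31 → W
n=38: reaches L-position 32 → W
n=39: reaches L-position 32 → W
n=40: only reaches 37(W), 34(W), 33(W), all W → L
n=41: only reaches 38(W), 35(W), 34(W), all W → L
n=42: only reaches 39(W), 36(W), 35(W), all W → L
n=43: reaches L-position 40 → W
n=44: reaches L-position 41 → W
n=45: reaches L-position 42 → W
L entries with 1 ≤ n ≤ 45 (n=0 is outside the asked range and is not counted): n = 1, 2, 10, 11, 12, 20, 21, 22, 30, 31, 32, 40, 41, 42; that makes 14.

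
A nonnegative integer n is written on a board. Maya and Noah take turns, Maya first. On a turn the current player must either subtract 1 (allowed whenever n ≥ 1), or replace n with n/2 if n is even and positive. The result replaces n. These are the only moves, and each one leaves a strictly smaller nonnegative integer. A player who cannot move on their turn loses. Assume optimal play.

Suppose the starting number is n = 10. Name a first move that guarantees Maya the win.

Use the standard recursion: the mover loses at a terminal position; elsewhere, the mover wins exactly when some move hands the opponent an L position.
n=0: no move → L
n=1: can move to 0, which is L ⇒ W
n=2: the only move is to 1(W), a W ⇒ L
n=3: can move to 2, which is L ⇒ W
n=4: can move to 2, which is L ⇒ W
n=5: the only move is to 4(W), a W ⇒ L
n=6: can move to 5, which is L ⇒ W
n=7: the only move is to 6(W), a W ⇒ L
n=8: can move to 7, which is L ⇒ W
n=9: the only move is to 8(W), a W ⇒ L
n=10: can move to 5, which is L ⇒ W
From 10, the L positions reachable in one move are: 5, 9. Any move reaching one of these is winning.

Move to 5.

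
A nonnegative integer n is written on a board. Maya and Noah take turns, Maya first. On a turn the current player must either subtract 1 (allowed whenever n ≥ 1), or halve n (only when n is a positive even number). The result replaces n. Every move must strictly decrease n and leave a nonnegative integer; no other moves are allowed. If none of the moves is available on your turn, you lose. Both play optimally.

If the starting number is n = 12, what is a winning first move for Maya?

Move to 11.

Classify positions by backward induction: terminal positions (no move available) are L. From any other position, the mover wins iff some move reaches an L.
n=0: no move → L
n=1: reaches L-position 0 → W
n=2: only reaches 1(W), which is W → L
n=3: reaches L-position 2 → W
n=4: reaches L-position 2 → W
n=5: only reaches 4(W), which is W → L
n=6: reaches L-position 5 → W
n=7: only reaches 6(W), which is W → L
n=8: reaches L-position 7 → W
n=9: only reaches 8(W), which is W → L
n=10: reaches L-position 5 → W
n=11: only reaches 10(W), which is W → L
n=12: reaches L-position 11 → W
From 12, the L positions reachable in one move are: 11.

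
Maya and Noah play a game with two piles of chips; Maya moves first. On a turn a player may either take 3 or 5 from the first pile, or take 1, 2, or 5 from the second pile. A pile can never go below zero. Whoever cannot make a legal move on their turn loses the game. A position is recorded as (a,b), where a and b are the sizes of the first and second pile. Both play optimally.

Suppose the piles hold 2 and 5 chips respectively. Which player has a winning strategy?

Maya wins.

Label each position W (a win for the player to move) or L (a loss). A position with no legal move is L; any other position is W exactly when some move reaches an L, and L when every move reaches a W.
No move ever increases a pile, so every position that can arise here has a ≤ 2 and b ≤ 5; it is enough to label the cells with 0 ≤ a ≤ 2 and 0 ≤ b ≤ 5.
Every move lowers a or b (never raises either), so fill the grid row by row in increasing a, and left to right within a row: each cell's successors are then already labelled.
      b=0  b=1  b=2  b=3  b=4  b=5
a=0:    L    W    W    L    W    W
a=1:    L    W    W    L    W    W
a=2:    L    W    W    L    W    W
Cells with no legal move (terminal, hence L): (0,0), (1,0), (2,0).
The remaining L cells, each justified by listing all of its moves:
(0,3): L (options (0,2)(W), (0,1)(W) are all W)
(1,3): L (options (1,2)(W), (1,1)(W) are all W)
(2,3): L (options (2,2)(W), (2,1)(W) are all W)
Every other cell has at least one move into one of the L cells above, so it is W.
The starting position (2,5) is W: Maya should move to (2,3), handing over an L position.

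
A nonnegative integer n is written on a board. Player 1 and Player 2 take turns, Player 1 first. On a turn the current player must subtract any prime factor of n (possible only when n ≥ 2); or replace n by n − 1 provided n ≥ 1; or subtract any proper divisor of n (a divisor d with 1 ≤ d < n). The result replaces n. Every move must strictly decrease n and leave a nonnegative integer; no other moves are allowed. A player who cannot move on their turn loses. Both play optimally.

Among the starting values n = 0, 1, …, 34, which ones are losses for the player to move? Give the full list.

Build the W/L table. Terminal = L. A non-terminal position is W if it has a move to some L; otherwise it is L.
n=0: no move → L
n=1: W (go to 0, an L position)
n=2: W (go to 0, an L position)
n=3: W (go to 0, an L position)
n=4: L (options 2(W), 3(W) are all W)
n=5: W (go to 0, an L position)
n=6: W (go to 4, an L position)
n=7: W (go to 0, an L position)
n=8: W (go to 4, an L position)
n=9: L (options 6(W), 8(W) are all W)
n=10: W (go to 9, an L position)
n=11: W (go to 0, an L position)
n=12: W (go to 9, an L position)
n=13: W (go to 0, an L position)
n=14: L (options 7(W), 12(W), 13(W) are all W)
n=15: W (go to 14, an L position)
n=16: W (go to 14, an L position)
n=17: W (go to 0, an L position)
n=18: W (go to 9, an L position)
n=19: W (go to 0, an L position)
n=20: L (options 10(W), 15(W), 16(W), 18(W), 19(W) are all W)
n=21: W (go to 14, an L position)
n=22: W (go to 20, an L position)
n=23: W (go to 0, an L position)
n=24: W (go to 20, an L position)
n=25: W (go to 20, an L position)
n=26: L (options 13(W), 24(W), 25(W) are all W)
n=27: W (go to 26, an L position)
n=28: W (go to 14, an L position)
n=29: W (go to 0, an L position)
n=30: W (go to 20, an L position)
n=31: W (go to 0, an L position)
n=32: L (options 16(W), 24(W), 28(W), 30(W), 31(W) are all W)
n=33: W (go to 32, an L position)
n=34: W (go to 32, an L position)
Reading off the rows marked L gives the requested list; there are 7 such values of n.

0, 4, 9, 14, 20, 26, 32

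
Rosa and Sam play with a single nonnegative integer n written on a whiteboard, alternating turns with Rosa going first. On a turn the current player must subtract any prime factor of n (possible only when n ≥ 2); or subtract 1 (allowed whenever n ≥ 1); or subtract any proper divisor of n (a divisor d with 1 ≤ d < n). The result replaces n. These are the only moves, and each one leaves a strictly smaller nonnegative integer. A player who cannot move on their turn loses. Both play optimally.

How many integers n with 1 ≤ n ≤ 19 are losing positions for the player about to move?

3

Compute win/loss labels from the base case upward. A position with no move is L. Any other position is W if it can reach an L in one move, else L.
n=0: no move → L
n=1: reaches L-position 0 → W
n=2: reaches L-position 0 → W
n=3: reaches L-position 0 → W
n=4: only reaches 2(W), 3(W), all W → L
n=5: reaches L-position 0 → W
n=6: reaches L-position 4 → W
n=7: reaches L-position 0 → W
n=8: reaches L-position 4 → W
n=9: only reaches 6(W), 8(W), all W → L
n=10: reaches L-position 9 → W
n=11: reaches L-position 0 → W
n=12: reaches L-position 9 → W
n=13: reaches L-position 0 → W
n=14: only reaches 7(W), 12(W), 13(W), all W → L
n=15: reaches L-position 14 → W
n=16: reaches L-position 14 → W
n=17: reaches L-position 0 → W
n=18: reaches L-position 9 → W
n=19: reaches L-position 0 → W
L entries with 1 ≤ n ≤ 19 (n=0 is outside the asked range and is not counted): n = 4, 9, 14; that makes 3.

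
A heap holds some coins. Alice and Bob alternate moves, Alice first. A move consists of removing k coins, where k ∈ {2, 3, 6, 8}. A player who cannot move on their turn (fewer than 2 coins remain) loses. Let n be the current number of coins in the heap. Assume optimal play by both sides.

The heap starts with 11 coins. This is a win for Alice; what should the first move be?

Use the standard recursion: the mover loses at a terminal position; elsewhere, the mover wins exactly when some move hands the opponent an L position.
n=0: no move → L
n=1: no move → L
n=2: reaches L-position 0 → W
n=3: reaches L-position 1 → W
n=4: reaches L-position 1 → W
n=5: only reaches 3(W), 2(W), all W → L
n=6: reaches L-position 0 → W
n=7: reaches L-position 5 → W
n=8: reaches L-position 5 → W
n=9: reaches L-position 1 → W
n=10: only reaches 8(W), 7(W), 4(W), 2(W), all W → L
n=11: reaches L-position 5 → W
From 11, the L positions reachable in one move are: 5.

Remove 6, leaving 5.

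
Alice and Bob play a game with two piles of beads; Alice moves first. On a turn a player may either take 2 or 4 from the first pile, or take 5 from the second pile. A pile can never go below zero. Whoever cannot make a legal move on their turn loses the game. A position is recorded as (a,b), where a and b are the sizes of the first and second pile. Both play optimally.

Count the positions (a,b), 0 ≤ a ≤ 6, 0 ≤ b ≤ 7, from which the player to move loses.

21

Build the W/L table. Terminal = L. A non-terminal position is W if it has a move to some L; otherwise it is L.
Every move lowers a or b (never raises either), so fill the grid row by row in increasing a, and left to right within a row: each cell's successors are then already labelled.
      b=0  b=1  b=2  b=3  b=4  b=5  b=6  b=7
a=0:    L    L    L    L    L    W    W    W
a=1:    L    L    L    L    L    W    W    W
a=2:    W    W    W    W    W    L    L    L
a=3:    W    W    W    W    W    L    L    L
a=4:    W    W    W    W    W    W    W    W
a=5:    W    W    W    W    W    W    W    W
a=6:    L    L    L    L    L    W    W    W
Cells with no legal move (terminal, hence L): (0,0), (0,1), (0,2), (0,3), (0,4), (1,0), (1,1), (1,2), (1,3), (1,4).
The remaining L cells, each justified by listing all of its moves:
(2,5): →(0,5)(W), (2,0)(W) — all W, so L
(2,6): →(0,6)(W), (2,1)(W) — all W, so L
(2,7): →(0,7)(W), (2,2)(W) — all W, so L
(3,5): →(1,5)(W), (3,0)(W) — all W, so L
(3,6): →(1,6)(W), (3,1)(W) — all W, so L
(3,7): →(1,7)(W), (3,2)(W) — all W, so L
(6,0): →(4,0)(W), (2,0)(W) — all W, so L
(6,1): →(4,1)(W), (2,1)(W) — all W, so L
(6,2): →(4,2)(W), (2,2)(W) — all W, so L
(6,3): →(4,3)(W), (2,3)(W) — all W, so L
(6,4): →(4,4)(W), (2,4)(W) — all W, so L
Every other cell has at least one move into one of the L cells above, so it is W.
L cells per row: a=0: 5, a=1: 5, a=2: 3, a=3: 3, a=4: 0, a=5: 0, a=6: 5; total 21.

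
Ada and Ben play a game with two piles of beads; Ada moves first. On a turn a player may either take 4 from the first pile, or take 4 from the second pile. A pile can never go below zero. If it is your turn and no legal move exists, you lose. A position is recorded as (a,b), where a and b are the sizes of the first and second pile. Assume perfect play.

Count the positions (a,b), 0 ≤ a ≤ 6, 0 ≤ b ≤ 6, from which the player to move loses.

Positions with no move are L. A position that does have a move is losing for the player to move precisely when every available move leads to a winning position for the opponent. Fill in the labels:
Every move lowers a or b (never raises either), so fill the grid row by row in increasing a, and left to right within a row: each cell's successors are then already labelled.
      b=0  b=1  b=2  b=3  b=4  b=5  b=6
a=0:    L    L    L    L    W    W    W
a=1:    L    L    L    L    W    W    W
a=2:    L    L    L    L    W    W    W
a=3:    L    L    L    L    W    W    W
a=4:    W    W    W    W    L    L    L
a=5:    W    W    W    W    L    L    L
a=6:    W    W    W    W    L    L    L
Cells with no legal move (terminal, hence L): (0,0), (0,1), (0,2), (0,3), (1,0), (1,1), (1,2), (1,3), (2,0), (2,1), (2,2), (2,3), (3,0), (3,1), (3,2), (3,3).
The remaining L cells, each justified by listing all of its moves:
(4,4): only reaches (0,4)(W), (4,0)(W), all W → L
(4,5): only reaches (0,5)(W), (4,1)(W), all W → L
(4,6): only reaches (0,6)(W), (4,2)(W), all W → L
(5,4): only reaches (1,4)(W), (5,0)(W), all W → L
(5,5): only reaches (1,5)(W), (5,1)(W), all W → L
(5,6): only reaches (1,6)(W), (5,2)(W), all W → L
(6,4): only reaches (2,4)(W), (6,0)(W), all W → L
(6,5): only reaches (2,5)(W), (6,1)(W), all W → L
(6,6): only reaches (2,6)(W), (6,2)(W), all W → L
Every other cell has at least one move into one of the L cells above, so it is W.
L cells per row: a=0: 4, a=1: 4, a=2: 4, a=3: 4, a=4: 3, a=5: 3, a=6: 3; total 25.

25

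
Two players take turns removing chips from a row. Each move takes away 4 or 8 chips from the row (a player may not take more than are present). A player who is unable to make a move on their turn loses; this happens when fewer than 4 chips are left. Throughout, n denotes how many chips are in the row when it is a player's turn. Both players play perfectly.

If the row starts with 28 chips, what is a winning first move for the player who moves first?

Positions with no move are L. A position that does have a move is losing for the player to move precisely when every available move leads to a winning position for the opponent. Fill in the labels:
n=0: no move → L
n=1: no move → L
n=2: no move → L
n=3: no move → L
n=4: W (go to 0, an L position)
n=5: W (go to 1, an L position)
n=6: W (go to 2, an L position)
n=7: W (go to 3, an L position)
n=8: W (go to 0, an L position)
n=9: W (go to 1, an L position)
n=10: W (go to 2, an L position)
n=11: W (go to 3, an L position)
n=12: L (options 8(W), 4(W) are all W)
n=13: L (options 9(W), 5(W) are all W)
n=14: L (options 10(W), 6(W) are all W)
n=15: L (options 11(W), 7(W) are all W)
n=16: W (go to 12, an L position)
n=17: W (go to 13, an L position)
n=18: W (go to 14, an L position)
n=19: W (go to 15, an L position)
n=20: W (go to 12, an L position)
n=21: W (go to 13, an L position)
n=22: W (go to 14, an L position)
n=23: W (go to 15, an L position)
n=24: L (options 20(W), 16(W) are all W)
n=25: L (options 21(W), 17(W) are all W)
n=26: L (options 22(W), 18(W) are all W)
n=27: L (options 23(W), 19(W) are all W)
n=28: W (go to 24, an L position)
From 28, the L positions reachable in one move are: 24.

Remove 4, leaving 24.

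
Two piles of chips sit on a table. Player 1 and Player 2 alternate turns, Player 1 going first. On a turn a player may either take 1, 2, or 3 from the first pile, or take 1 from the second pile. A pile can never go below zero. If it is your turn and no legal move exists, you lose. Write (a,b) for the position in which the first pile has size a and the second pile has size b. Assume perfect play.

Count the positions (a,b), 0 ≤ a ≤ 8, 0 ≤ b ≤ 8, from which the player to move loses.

Work bottom-up. With no move the player to move loses. Otherwise the position is W if at least one move leads to an L position for the opponent, and L if every move leads to a W.
Every move lowers a or b (never raises either), so fill the grid row by row in increasing a, and left to right within a row: each cell's successors are then already labelled.
      b=0  b=1  b=2  b=3  b=4  b=5  b=6  b=7  b=8
a=0:    L    W    L    W    L    W    L    W    L
a=1:    W    L    W    L    W    L    W    L    W
a=2:    W    W    W    W    W    W    W    W    W
a=3:    W    W    W    W    W    W    W    W    W
a=4:    L    W    L    W    L    W    L    W    L
a=5:    W    L    W    L    W    L    W    L    W
a=6:    W    W    W    W    W    W    W    W    W
a=7:    W    W    W    W    W    W    W    W    W
a=8:    L    W    L    W    L    W    L    W    L
Cells with no legal move (terminal, hence L): (0,0).
The remaining L cells, each justified by listing all of its moves:
(0,2): L (sole option (0,1)(W) is W)
(0,4): L (sole option (0,3)(W) is W)
(0,6): L (sole option (0,5)(W) is W)
(0,8): L (sole option (0,7)(W) is W)
(1,1): L (options (0,1)(W), (1,0)(W) are all W)
(1,3): L (options (0,3)(W), (1,2)(W) are all W)
(1,5): L (options (0,5)(W), (1,4)(W) are all W)
(1,7): L (options (0,7)(W), (1,6)(W) are all W)
(4,0): L (options (3,0)(W), (2,0)(W), (1,0)(W) are all W)
(4,2): L (options (3,2)(W), (2,2)(W), (1,2)(W), (4,1)(W) are all W)
(4,4): L (options (3,4)(W), (2,4)(W), (1,4)(W), (4,3)(W) are all W)
(4,6): L (options (3,6)(W), (2,6)(W), (1,6)(W), (4,5)(W) are all W)
(4,8): L (options (3,8)(W), (2,8)(W), (1,8)(W), (4,7)(W) are all W)
(5,1): L (options (4,1)(W), (3,1)(W), (2,1)(W), (5,0)(W) are all W)
(5,3): L (options (4,3)(W), (3,3)(W), (2,3)(W), (5,2)(W) are all W)
(5,5): L (options (4,5)(W), (3,5)(W), (2,5)(W), (5,4)(W) are all W)
(5,7): L (options (4,7)(W), (3,7)(W), (2,7)(W), (5,6)(W) are all W)
(8,0): L (options (7,0)(W), (6,0)(W), (5,0)(W) are all W)
(8,2): L (options (7,2)(W), (6,2)(W), (5,2)(W), (8,1)(W) are all W)
(8,4): L (options (7,4)(W), (6,4)(W), (5,4)(W), (8,3)(W) are all W)
(8,6): L (options (7,6)(W), (6,6)(W), (5,6)(W), (8,5)(W) are all W)
(8,8): L (options (7,8)(W), (6,8)(W), (5,8)(W), (8,7)(W) are all W)
Every other cell has at least one move into one of the L cells above, so it is W.
L cells per row: a=0: 5, a=1: 4, a=2: 0, a=3: 0, a=4: 5, a=5: 4, a=6: 0, a=7: 0, a=8: 5; total 23.

23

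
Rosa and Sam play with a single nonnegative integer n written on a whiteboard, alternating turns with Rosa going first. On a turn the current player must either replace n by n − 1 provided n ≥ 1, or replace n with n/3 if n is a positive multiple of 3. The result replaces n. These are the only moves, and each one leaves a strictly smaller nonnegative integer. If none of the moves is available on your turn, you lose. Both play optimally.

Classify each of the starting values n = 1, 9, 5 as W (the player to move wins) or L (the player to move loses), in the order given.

Label each position W (a win for the player to move) or L (a loss). A position with no legal move is L; any other position is W exactly when some move reaches an L, and L when every move reaches a W.
n=0: no move → L
n=1: →0(L), so W
n=2: →1(W) only, which is W, so L
n=3: →2(L), so W
n=4: →3(W) only, which is W, so L
n=5: →4(L), so W
n=6: →2(L), so W
n=7: →6(W) only, which is W, so L
n=8: →7(L), so W
n=9: →3(W), 8(W) — all W, so L

1: W, 9: L, 5: W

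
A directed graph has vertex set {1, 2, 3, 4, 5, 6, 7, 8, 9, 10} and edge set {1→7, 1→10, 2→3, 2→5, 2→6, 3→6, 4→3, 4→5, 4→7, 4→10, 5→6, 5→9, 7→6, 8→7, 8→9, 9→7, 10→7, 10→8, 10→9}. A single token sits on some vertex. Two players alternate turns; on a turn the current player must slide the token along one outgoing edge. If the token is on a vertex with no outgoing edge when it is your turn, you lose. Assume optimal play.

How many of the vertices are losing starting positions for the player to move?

4

Build the W/L table. Terminal = L. A non-terminal position is W if it has a move to some L; otherwise it is L.
Every edge goes from a vertex to one that appears earlier in the order 6, 7, 9, 5, 8, 3, 10, 4, 2, 1, so processing vertices in that order labels each vertex after all of its successors.
6: no outgoing edge → L
7: →6(L), so W
9: →7(W) only, which is W, so L
5: →9(L), so W
8: →9(L), so W
3: →6(L), so W
10: →9(L), so W
4: →10(W), 3(W), 5(W), 7(W) — all W, so L
2: →6(L), so W
1: →10(W), 7(W) — all W, so L
The L vertices are 1, 4, 6, 9; that is 4 in all.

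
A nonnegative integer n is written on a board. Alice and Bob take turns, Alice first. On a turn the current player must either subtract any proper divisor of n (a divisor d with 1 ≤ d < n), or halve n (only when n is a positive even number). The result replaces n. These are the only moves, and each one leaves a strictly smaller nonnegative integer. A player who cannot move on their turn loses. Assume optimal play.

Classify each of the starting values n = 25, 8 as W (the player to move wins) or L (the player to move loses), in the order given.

Build the W/L table. Terminal = L. A non-terminal position is W if it has a move to some L; otherwise it is L.
n=0: no move → L
n=1: no move → L
n=2: can move to 1, which is L ⇒ W
n=3: the only move is to 2(W), a W ⇒ L
n=4: can move to 3, which is L ⇒ W
n=5: the only move is to 4(W), a W ⇒ L
n=6: can move to 3, which is L ⇒ W
n=7: the only move is to 6(W), a W ⇒ L
n=8: can move to 7, which is L ⇒ W
n=9: moves to 6(W), 8(W); every one is W ⇒ L
n=10: can move to 5, which is L ⇒ W
n=11: the only move is to 10(W), a W ⇒ L
n=12: can move to 9, which is L ⇒ W
n=13: the only move is to 12(W), a W ⇒ L
n=14: can move to 7, which is L ⇒ W
n=15: moves to 10(W), 12(W), 14(W); every one is W ⇒ L
n=16: can move to 15, which is L ⇒ W
n=17: the only move is to 16(W), a W ⇒ L
n=18: can move to 9, which is L ⇒ W
n=19: the only move is to 18(W), a W ⇒ L
n=20: can move to 15, which is L ⇒ W
n=21: moves to 14(W), 18(W), 20(W); every one is W ⇒ L
n=22: can move to 11, which is L ⇒ W
n=23: the only move is to 22(W), a W ⇒ L
n=24: can move to 21, which is L ⇒ W
n=25: moves to 20(W), 24(W); every one is W ⇒ L

25: L, 8: W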